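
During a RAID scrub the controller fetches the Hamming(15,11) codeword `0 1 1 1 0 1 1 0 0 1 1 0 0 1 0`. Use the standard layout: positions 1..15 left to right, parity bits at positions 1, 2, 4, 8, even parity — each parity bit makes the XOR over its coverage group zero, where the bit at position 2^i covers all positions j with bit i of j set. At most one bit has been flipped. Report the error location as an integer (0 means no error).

11

s1: b1⊕b3⊕b5⊕b7⊕b9⊕b11⊕b13⊕b15 = 0⊕1⊕0⊕1⊕0⊕1⊕0⊕0 = 1
s2: b2⊕b3⊕b6⊕b7⊕b10⊕b11⊕b14⊕b15 = 1⊕1⊕1⊕1⊕1⊕1⊕1⊕0 = 1
s4: b4⊕b5⊕b6⊕b7⊕b12⊕b13⊕b14⊕b15 = 1⊕0⊕1⊕1⊕0⊕0⊕1⊕0 = 0
s8: b8⊕b9⊕b10⊕b11⊕b12⊕b13⊕b14⊕b15 = 0⊕0⊕1⊕1⊕0⊕0⊕1⊕0 = 1
Syndrome (s8...s1) = 1011 → position 11.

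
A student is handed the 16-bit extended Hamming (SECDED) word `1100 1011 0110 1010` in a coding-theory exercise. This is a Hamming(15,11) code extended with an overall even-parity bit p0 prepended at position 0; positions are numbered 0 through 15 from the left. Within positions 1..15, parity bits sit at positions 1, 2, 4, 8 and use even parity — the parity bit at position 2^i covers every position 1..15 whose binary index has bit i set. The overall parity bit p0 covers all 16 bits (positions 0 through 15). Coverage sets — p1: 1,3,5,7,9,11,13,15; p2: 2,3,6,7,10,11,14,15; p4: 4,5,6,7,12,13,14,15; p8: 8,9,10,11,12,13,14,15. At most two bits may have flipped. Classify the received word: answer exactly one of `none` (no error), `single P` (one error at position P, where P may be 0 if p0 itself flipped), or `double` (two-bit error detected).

s1: b1⊕b3⊕b5⊕b7⊕b9⊕b11⊕b13⊕b15 = 1⊕0⊕0⊕1⊕1⊕0⊕0⊕0 = 1
s2: b2⊕b3⊕b6⊕b7⊕b10⊕b11⊕b14⊕b15 = 0⊕0⊕1⊕1⊕1⊕0⊕1⊕0 = 0
s4: b4⊕b5⊕b6⊕b7⊕b12⊕b13⊕b14⊕b15 = 1⊕0⊕1⊕1⊕1⊕0⊕1⊕0 = 1
s8: b8⊕b9⊕b10⊕b11⊕b12⊕b13⊕b14⊕b15 = 0⊕1⊕1⊕0⊕1⊕0⊕1⊕0 = 0
Syndrome (s8...s1) = 0101 → position 5.
Overall parity (XOR of all 16 bits, including p0): 1⊕1⊕0⊕0⊕1⊕0⊕1⊕1⊕0⊕1⊕1⊕0⊕1⊕0⊕1⊕0 = 1
Overall=1, syndrome position=5 → single-bit error at position 5.

single 5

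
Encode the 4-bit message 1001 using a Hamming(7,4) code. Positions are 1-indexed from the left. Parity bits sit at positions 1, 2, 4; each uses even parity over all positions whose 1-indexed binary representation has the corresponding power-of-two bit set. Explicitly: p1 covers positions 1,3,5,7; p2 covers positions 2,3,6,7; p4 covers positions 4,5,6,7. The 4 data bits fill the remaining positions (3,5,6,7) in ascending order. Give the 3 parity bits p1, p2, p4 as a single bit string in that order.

Place data bits at non-power-of-two positions: b3=1, b5=0, b6=0, b7=1.
p1 = XOR of data positions {3,5,7} = 1⊕0⊕1 = 0
p2 = XOR of data positions {3,6,7} = 1⊕0⊕1 = 0
p4 = XOR of data positions {5,6,7} = 0⊕0⊕1 = 1
Parity bits p1,p2,p4 = 001

001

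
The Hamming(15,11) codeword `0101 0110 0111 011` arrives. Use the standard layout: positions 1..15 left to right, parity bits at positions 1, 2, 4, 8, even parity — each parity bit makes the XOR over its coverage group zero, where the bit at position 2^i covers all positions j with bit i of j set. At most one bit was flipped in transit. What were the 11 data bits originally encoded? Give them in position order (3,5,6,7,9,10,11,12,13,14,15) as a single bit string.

s1: b1⊕b3⊕b5⊕b7⊕b9⊕b11⊕b13⊕b15 = 0⊕0⊕0⊕1⊕0⊕1⊕0⊕1 = 1
s2: b2⊕b3⊕b6⊕b7⊕b10⊕b11⊕b14⊕b15 = 1⊕0⊕1⊕1⊕1⊕1⊕1⊕1 = 1
s4: b4⊕b5⊕b6⊕b7⊕b12⊕b13⊕b14⊕b15 = 1⊕0⊕1⊕1⊕1⊕0⊕1⊕1 = 0
s8: b8⊕b9⊕b10⊕b11⊕b12⊕b13⊕b14⊕b15 = 0⊕0⊕1⊕1⊕1⊕0⊕1⊕1 = 1
Syndrome (s8...s1) = 1011 → position 11.
Flip bit 11: corrected codeword = 010101100101011
Data bits at positions 3,5,6,7,9,10,11,12,13,14,15: 00110101011

00110101011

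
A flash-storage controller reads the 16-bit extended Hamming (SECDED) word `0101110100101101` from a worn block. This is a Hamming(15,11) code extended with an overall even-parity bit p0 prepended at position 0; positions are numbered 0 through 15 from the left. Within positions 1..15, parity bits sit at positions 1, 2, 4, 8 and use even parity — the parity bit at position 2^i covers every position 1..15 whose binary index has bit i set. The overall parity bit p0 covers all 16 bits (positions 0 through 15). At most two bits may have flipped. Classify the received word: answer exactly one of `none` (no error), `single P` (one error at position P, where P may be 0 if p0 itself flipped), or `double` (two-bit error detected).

single 0

s1: b1⊕b3⊕b5⊕b7⊕b9⊕b11⊕b13⊕b15 = 1⊕1⊕1⊕1⊕0⊕0⊕1⊕1 = 0
s2: b2⊕b3⊕b6⊕b7⊕b10⊕b11⊕b14⊕b15 = 0⊕1⊕0⊕1⊕1⊕0⊕0⊕1 = 0
s4: b4⊕b5⊕b6⊕b7⊕b12⊕b13⊕b14⊕b15 = 1⊕1⊕0⊕1⊕1⊕1⊕0⊕1 = 0
s8: b8⊕b9⊕b10⊕b11⊕b12⊕b13⊕b14⊕b15 = 0⊕0⊕1⊕0⊕1⊕1⊕0⊕1 = 0
Syndrome (s8...s1) = 0000 → position 0 (no error).
Overall parity (XOR of all 16 bits, including p0): 0⊕1⊕0⊕1⊕1⊕1⊕0⊕1⊕0⊕0⊕1⊕0⊕1⊕1⊕0⊕1 = 1
Overall=1, syndrome position=0 → single-bit error at position 0.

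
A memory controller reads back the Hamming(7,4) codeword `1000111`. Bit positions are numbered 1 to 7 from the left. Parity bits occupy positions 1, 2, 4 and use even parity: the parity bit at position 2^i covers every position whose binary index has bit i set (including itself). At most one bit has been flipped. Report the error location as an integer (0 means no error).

5

s1: b1⊕b3⊕b5⊕b7 = 1⊕0⊕1⊕1 = 1
s2: b2⊕b3⊕b6⊕b7 = 0⊕0⊕1⊕1 = 0
s4: b4⊕b5⊕b6⊕b7 = 0⊕1⊕1⊕1 = 1
Syndrome (s4...s1) = 101 → position 5.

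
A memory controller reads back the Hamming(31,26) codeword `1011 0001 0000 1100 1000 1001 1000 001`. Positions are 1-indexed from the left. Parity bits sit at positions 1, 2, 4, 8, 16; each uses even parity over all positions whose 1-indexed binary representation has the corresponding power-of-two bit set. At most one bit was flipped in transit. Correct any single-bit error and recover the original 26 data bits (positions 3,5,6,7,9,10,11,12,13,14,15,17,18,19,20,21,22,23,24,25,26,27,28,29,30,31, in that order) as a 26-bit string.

s1: b1⊕b3⊕b5⊕b7⊕b9⊕b11⊕b13⊕b15⊕b17⊕b19⊕b21⊕b23⊕b25⊕b27⊕b29⊕b31 = 1⊕1⊕0⊕0⊕0⊕0⊕1⊕0⊕1⊕0⊕1⊕0⊕1⊕0⊕0⊕1 = 1
s2: b2⊕b3⊕b6⊕b7⊕b10⊕b11⊕b14⊕b15⊕b18⊕b19⊕b22⊕b23⊕b26⊕b27⊕b30⊕b31 = 0⊕1⊕0⊕0⊕0⊕0⊕1⊕0⊕0⊕0⊕0⊕0⊕0⊕0⊕0⊕1 = 1
s4: b4⊕b5⊕b6⊕b7⊕b12⊕b13⊕b14⊕b15⊕b20⊕b21⊕b22⊕b23⊕b28⊕b29⊕b30⊕b31 = 1⊕0⊕0⊕0⊕0⊕1⊕1⊕0⊕0⊕1⊕0⊕0⊕0⊕0⊕0⊕1 = 1
s8: b8⊕b9⊕b10⊕b11⊕b12⊕b13⊕b14⊕b15⊕b24⊕b25⊕b26⊕b27⊕b28⊕b29⊕b30⊕b31 = 1⊕0⊕0⊕0⊕0⊕1⊕1⊕0⊕1⊕1⊕0⊕0⊕0⊕0⊕0⊕1 = 0
s16: b16⊕b17⊕b18⊕b19⊕b20⊕b21⊕b22⊕b23⊕b24⊕b25⊕b26⊕b27⊕b28⊕b29⊕b30⊕b31 = 0⊕1⊕0⊕0⊕0⊕1⊕0⊕0⊕1⊕1⊕0⊕0⊕0⊕0⊕0⊕1 = 1
Syndrome (s16...s1) = 10111 → position 23.
Flip bit 23: corrected codeword = 1011000100001100100010111000001
Data bits at positions 3,5,6,7,9,10,11,12,13,14,15,17,18,19,20,21,22,23,24,25,26,27,28,29,30,31: 10000000110100010111000001

10000000110100010111000001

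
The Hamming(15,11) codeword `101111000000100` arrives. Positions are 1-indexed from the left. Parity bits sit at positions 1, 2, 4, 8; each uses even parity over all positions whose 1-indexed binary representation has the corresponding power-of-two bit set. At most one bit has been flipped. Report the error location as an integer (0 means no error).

8

s1: b1⊕b3⊕b5⊕b7⊕b9⊕b11⊕b13⊕b15 = 1⊕1⊕1⊕0⊕0⊕0⊕1⊕0 = 0
s2: b2⊕b3⊕b6⊕b7⊕b10⊕b11⊕b14⊕b15 = 0⊕1⊕1⊕0⊕0⊕0⊕0⊕0 = 0
s4: b4⊕b5⊕b6⊕b7⊕b12⊕b13⊕b14⊕b15 = 1⊕1⊕1⊕0⊕0⊕1⊕0⊕0 = 0
s8: b8⊕b9⊕b10⊕b11⊕b12⊕b13⊕b14⊕b15 = 0⊕0⊕0⊕0⊕0⊕1⊕0⊕0 = 1
Syndrome (s8...s1) = 1000 → position 8.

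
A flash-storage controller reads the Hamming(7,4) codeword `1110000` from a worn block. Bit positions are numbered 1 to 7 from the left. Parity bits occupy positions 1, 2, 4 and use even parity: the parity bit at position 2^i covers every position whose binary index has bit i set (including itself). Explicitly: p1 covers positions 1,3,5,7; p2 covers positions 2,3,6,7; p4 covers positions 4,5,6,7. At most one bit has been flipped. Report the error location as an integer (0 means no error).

s1: b1⊕b3⊕b5⊕b7 = 1⊕1⊕0⊕0 = 0
s2: b2⊕b3⊕b6⊕b7 = 1⊕1⊕0⊕0 = 0
s4: b4⊕b5⊕b6⊕b7 = 0⊕0⊕0⊕0 = 0
Syndrome (s4...s1) = 000 → position 0 (no error).

0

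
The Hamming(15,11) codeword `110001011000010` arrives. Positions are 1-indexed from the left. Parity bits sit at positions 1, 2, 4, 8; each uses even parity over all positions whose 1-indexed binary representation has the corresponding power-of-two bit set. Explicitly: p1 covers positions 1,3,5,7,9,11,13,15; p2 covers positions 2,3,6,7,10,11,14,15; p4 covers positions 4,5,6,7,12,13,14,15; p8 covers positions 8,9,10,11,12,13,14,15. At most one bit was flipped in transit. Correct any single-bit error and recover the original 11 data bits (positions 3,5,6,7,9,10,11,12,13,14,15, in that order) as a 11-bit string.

00101100010

s1: b1⊕b3⊕b5⊕b7⊕b9⊕b11⊕b13⊕b15 = 1⊕0⊕0⊕0⊕1⊕0⊕0⊕0 = 0
s2: b2⊕b3⊕b6⊕b7⊕b10⊕b11⊕b14⊕b15 = 1⊕0⊕1⊕0⊕0⊕0⊕1⊕0 = 1
s4: b4⊕b5⊕b6⊕b7⊕b12⊕b13⊕b14⊕b15 = 0⊕0⊕1⊕0⊕0⊕0⊕1⊕0 = 0
s8: b8⊕b9⊕b10⊕b11⊕b12⊕b13⊕b14⊕b15 = 1⊕1⊕0⊕0⊕0⊕0⊕1⊕0 = 1
Syndrome (s8...s1) = 1010 → position 10.
Flip bit 10: corrected codeword = 110001011100010
Data bits at positions 3,5,6,7,9,10,11,12,13,14,15: 00101100010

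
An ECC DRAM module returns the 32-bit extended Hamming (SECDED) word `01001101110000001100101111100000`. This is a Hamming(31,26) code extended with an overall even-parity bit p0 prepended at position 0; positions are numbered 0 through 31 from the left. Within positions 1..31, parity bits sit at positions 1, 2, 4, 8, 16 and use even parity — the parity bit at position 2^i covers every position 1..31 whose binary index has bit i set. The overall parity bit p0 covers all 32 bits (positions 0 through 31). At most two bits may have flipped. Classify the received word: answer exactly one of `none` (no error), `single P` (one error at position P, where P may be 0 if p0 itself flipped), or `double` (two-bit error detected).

double

s1: b1⊕b3⊕b5⊕b7⊕b9⊕b11⊕b13⊕b15⊕b17⊕b19⊕b21⊕b23⊕b25⊕b27⊕b29⊕b31 = 1⊕0⊕1⊕1⊕1⊕0⊕0⊕0⊕1⊕0⊕0⊕1⊕1⊕0⊕0⊕0 = 1
s2: b2⊕b3⊕b6⊕b7⊕b10⊕b11⊕b14⊕b15⊕b18⊕b19⊕b22⊕b23⊕b26⊕b27⊕b30⊕b31 = 0⊕0⊕0⊕1⊕0⊕0⊕0⊕0⊕0⊕0⊕1⊕1⊕1⊕0⊕0⊕0 = 0
s4: b4⊕b5⊕b6⊕b7⊕b12⊕b13⊕b14⊕b15⊕b20⊕b21⊕b22⊕b23⊕b28⊕b29⊕b30⊕b31 = 1⊕1⊕0⊕1⊕0⊕0⊕0⊕0⊕1⊕0⊕1⊕1⊕0⊕0⊕0⊕0 = 0
s8: b8⊕b9⊕b10⊕b11⊕b12⊕b13⊕b14⊕b15⊕b24⊕b25⊕b26⊕b27⊕b28⊕b29⊕b30⊕b31 = 1⊕1⊕0⊕0⊕0⊕0⊕0⊕0⊕1⊕1⊕1⊕0⊕0⊕0⊕0⊕0 = 1
s16: b16⊕b17⊕b18⊕b19⊕b20⊕b21⊕b22⊕b23⊕b24⊕b25⊕b26⊕b27⊕b28⊕b29⊕b30⊕b31 = 1⊕1⊕0⊕0⊕1⊕0⊕1⊕1⊕1⊕1⊕1⊕0⊕0⊕0⊕0⊕0 = 0
Syndrome (s16...s1) = 01001 → position 9.
Overall parity (XOR of all 32 bits, including p0): 0⊕1⊕0⊕0⊕1⊕1⊕0⊕1⊕1⊕1⊕0⊕0⊕0⊕0⊕0⊕0⊕1⊕1⊕0⊕0⊕1⊕0⊕1⊕1⊕1⊕1⊕1⊕0⊕0⊕0⊕0⊕0 = 0
Overall=0, syndrome position=9 → double-bit error detected (uncorrectable).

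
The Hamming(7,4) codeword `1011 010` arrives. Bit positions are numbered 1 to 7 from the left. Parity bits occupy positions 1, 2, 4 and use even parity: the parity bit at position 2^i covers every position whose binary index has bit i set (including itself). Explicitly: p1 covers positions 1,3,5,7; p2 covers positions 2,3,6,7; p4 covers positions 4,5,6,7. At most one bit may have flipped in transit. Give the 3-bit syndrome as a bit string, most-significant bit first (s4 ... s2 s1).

000

s1: b1⊕b3⊕b5⊕b7 = 1⊕1⊕0⊕0 = 0
s2: b2⊕b3⊕b6⊕b7 = 0⊕1⊕1⊕0 = 0
s4: b4⊕b5⊕b6⊕b7 = 1⊕0⊕1⊕0 = 0
Syndrome (s4...s1) = 000 → position 0 (no error).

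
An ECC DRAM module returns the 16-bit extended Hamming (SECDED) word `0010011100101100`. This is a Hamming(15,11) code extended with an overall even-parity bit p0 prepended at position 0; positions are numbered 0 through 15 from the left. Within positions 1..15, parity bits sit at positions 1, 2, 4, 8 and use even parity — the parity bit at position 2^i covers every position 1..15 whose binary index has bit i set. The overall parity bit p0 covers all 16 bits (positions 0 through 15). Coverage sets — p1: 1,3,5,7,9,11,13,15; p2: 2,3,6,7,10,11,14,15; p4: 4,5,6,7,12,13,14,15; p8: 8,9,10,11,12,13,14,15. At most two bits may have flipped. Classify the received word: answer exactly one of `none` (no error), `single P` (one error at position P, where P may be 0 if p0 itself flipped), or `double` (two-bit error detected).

s1: b1⊕b3⊕b5⊕b7⊕b9⊕b11⊕b13⊕b15 = 0⊕0⊕1⊕1⊕0⊕0⊕1⊕0 = 1
s2: b2⊕b3⊕b6⊕b7⊕b10⊕b11⊕b14⊕b15 = 1⊕0⊕1⊕1⊕1⊕0⊕0⊕0 = 0
s4: b4⊕b5⊕b6⊕b7⊕b12⊕b13⊕b14⊕b15 = 0⊕1⊕1⊕1⊕1⊕1⊕0⊕0 = 1
s8: b8⊕b9⊕b10⊕b11⊕b12⊕b13⊕b14⊕b15 = 0⊕0⊕1⊕0⊕1⊕1⊕0⊕0 = 1
Syndrome (s8...s1) = 1101 → position 13.
Overall parity (XOR of all 16 bits, including p0): 0⊕0⊕1⊕0⊕0⊕1⊕1⊕1⊕0⊕0⊕1⊕0⊕1⊕1⊕0⊕0 = 1
Overall=1, syndrome position=13 → single-bit error at position 13.

single 13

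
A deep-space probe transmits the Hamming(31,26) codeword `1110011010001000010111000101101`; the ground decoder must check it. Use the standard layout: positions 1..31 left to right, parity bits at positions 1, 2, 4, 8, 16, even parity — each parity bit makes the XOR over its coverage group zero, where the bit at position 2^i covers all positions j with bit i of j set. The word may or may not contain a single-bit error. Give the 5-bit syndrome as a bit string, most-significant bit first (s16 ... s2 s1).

00100

s1: b1⊕b3⊕b5⊕b7⊕b9⊕b11⊕b13⊕b15⊕b17⊕b19⊕b21⊕b23⊕b25⊕b27⊕b29⊕b31 = 1⊕1⊕0⊕1⊕1⊕0⊕1⊕0⊕0⊕0⊕1⊕0⊕0⊕0⊕1⊕1 = 0
s2: b2⊕b3⊕b6⊕b7⊕b10⊕b11⊕b14⊕b15⊕b18⊕b19⊕b22⊕b23⊕b26⊕b27⊕b30⊕b31 = 1⊕1⊕1⊕1⊕0⊕0⊕0⊕0⊕1⊕0⊕1⊕0⊕1⊕0⊕0⊕1 = 0
s4: b4⊕b5⊕b6⊕b7⊕b12⊕b13⊕b14⊕b15⊕b20⊕b21⊕b22⊕b23⊕b28⊕b29⊕b30⊕b31 = 0⊕0⊕1⊕1⊕0⊕1⊕0⊕0⊕1⊕1⊕1⊕0⊕1⊕1⊕0⊕1 = 1
s8: b8⊕b9⊕b10⊕b11⊕b12⊕b13⊕b14⊕b15⊕b24⊕b25⊕b26⊕b27⊕b28⊕b29⊕b30⊕b31 = 0⊕1⊕0⊕0⊕0⊕1⊕0⊕0⊕0⊕0⊕1⊕0⊕1⊕1⊕0⊕1 = 0
s16: b16⊕b17⊕b18⊕b19⊕b20⊕b21⊕b22⊕b23⊕b24⊕b25⊕b26⊕b27⊕b28⊕b29⊕b30⊕b31 = 0⊕0⊕1⊕0⊕1⊕1⊕1⊕0⊕0⊕0⊕1⊕0⊕1⊕1⊕0⊕1 = 0
Syndrome (s16...s1) = 00100 → position 4.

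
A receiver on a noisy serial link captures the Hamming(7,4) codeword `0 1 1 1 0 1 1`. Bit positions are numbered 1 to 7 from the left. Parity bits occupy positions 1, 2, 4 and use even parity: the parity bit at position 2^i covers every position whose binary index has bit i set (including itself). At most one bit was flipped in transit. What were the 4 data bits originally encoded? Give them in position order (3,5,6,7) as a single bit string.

1011

s1: b1⊕b3⊕b5⊕b7 = 0⊕1⊕0⊕1 = 0
s2: b2⊕b3⊕b6⊕b7 = 1⊕1⊕1⊕1 = 0
s4: b4⊕b5⊕b6⊕b7 = 1⊕0⊕1⊕1 = 1
Syndrome (s4...s1) = 100 → position 4.
Flip bit 4: corrected codeword = 0110011
Data bits at positions 3,5,6,7: 1011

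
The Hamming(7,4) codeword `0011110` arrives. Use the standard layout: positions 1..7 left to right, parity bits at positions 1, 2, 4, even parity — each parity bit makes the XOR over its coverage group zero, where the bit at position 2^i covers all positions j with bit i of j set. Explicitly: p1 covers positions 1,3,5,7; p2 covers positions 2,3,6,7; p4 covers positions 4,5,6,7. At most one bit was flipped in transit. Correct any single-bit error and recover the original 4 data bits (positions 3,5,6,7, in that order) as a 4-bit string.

1110

s1: b1⊕b3⊕b5⊕b7 = 0⊕1⊕1⊕0 = 0
s2: b2⊕b3⊕b6⊕b7 = 0⊕1⊕1⊕0 = 0
s4: b4⊕b5⊕b6⊕b7 = 1⊕1⊕1⊕0 = 1
Syndrome (s4...s1) = 100 → position 4.
Flip bit 4: corrected codeword = 0010110
Data bits at positions 3,5,6,7: 1110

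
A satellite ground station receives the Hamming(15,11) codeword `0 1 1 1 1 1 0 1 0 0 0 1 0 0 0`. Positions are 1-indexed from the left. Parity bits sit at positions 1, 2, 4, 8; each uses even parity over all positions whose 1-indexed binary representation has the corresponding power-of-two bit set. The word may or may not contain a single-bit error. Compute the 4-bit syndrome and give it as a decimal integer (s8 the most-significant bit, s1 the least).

2

s1: b1⊕b3⊕b5⊕b7⊕b9⊕b11⊕b13⊕b15 = 0⊕1⊕1⊕0⊕0⊕0⊕0⊕0 = 0
s2: b2⊕b3⊕b6⊕b7⊕b10⊕b11⊕b14⊕b15 = 1⊕1⊕1⊕0⊕0⊕0⊕0⊕0 = 1
s4: b4⊕b5⊕b6⊕b7⊕b12⊕b13⊕b14⊕b15 = 1⊕1⊕1⊕0⊕1⊕0⊕0⊕0 = 0
s8: b8⊕b9⊕b10⊕b11⊕b12⊕b13⊕b14⊕b15 = 1⊕0⊕0⊕0⊕1⊕0⊕0⊕0 = 0
Syndrome (s8...s1) = 0010 → position 2.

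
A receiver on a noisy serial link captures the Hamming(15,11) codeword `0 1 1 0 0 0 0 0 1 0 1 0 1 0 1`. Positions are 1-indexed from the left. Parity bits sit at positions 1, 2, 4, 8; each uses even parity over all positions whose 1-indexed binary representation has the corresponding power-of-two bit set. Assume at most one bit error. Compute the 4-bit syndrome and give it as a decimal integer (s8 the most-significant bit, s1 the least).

1

s1: b1⊕b3⊕b5⊕b7⊕b9⊕b11⊕b13⊕b15 = 0⊕1⊕0⊕0⊕1⊕1⊕1⊕1 = 1
s2: b2⊕b3⊕b6⊕b7⊕b10⊕b11⊕b14⊕b15 = 1⊕1⊕0⊕0⊕0⊕1⊕0⊕1 = 0
s4: b4⊕b5⊕b6⊕b7⊕b12⊕b13⊕b14⊕b15 = 0⊕0⊕0⊕0⊕0⊕1⊕0⊕1 = 0
s8: b8⊕b9⊕b10⊕b11⊕b12⊕b13⊕b14⊕b15 = 0⊕1⊕0⊕1⊕0⊕1⊕0⊕1 = 0
Syndrome (s8...s1) = 0001 → position 1.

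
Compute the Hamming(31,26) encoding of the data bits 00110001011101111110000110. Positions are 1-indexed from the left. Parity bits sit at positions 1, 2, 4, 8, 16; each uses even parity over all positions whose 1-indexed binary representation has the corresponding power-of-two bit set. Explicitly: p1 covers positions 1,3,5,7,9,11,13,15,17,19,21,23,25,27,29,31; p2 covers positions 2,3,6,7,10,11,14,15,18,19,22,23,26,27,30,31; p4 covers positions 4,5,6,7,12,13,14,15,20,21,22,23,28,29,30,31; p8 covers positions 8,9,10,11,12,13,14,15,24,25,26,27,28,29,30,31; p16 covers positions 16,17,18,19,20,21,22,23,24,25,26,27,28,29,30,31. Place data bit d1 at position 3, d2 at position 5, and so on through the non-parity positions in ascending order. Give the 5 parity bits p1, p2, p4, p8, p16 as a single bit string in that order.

10101

Place data bits at non-power-of-two positions: b3=0, b5=0, b6=1, b7=1, b9=0, b10=0, b11=0, b12=1, b13=0, b14=1, b15=1, b17=1, b18=0, b19=1, b20=1, b21=1, b22=1, b23=1, b24=1, b25=0, b26=0, b27=0, b28=0, b29=1, b30=1, b31=0.
p1 = XOR of data positions {3,5,7,9,11,13,15,17,19,21,23,25,27,29,31} = 0⊕0⊕1⊕0⊕0⊕0⊕1⊕1⊕1⊕1⊕1⊕0⊕0⊕1⊕0 = 1
p2 = XOR of data positions {3,6,7,10,11,14,15,18,19,22,23,26,27,30,31} = 0⊕1⊕1⊕0⊕0⊕1⊕1⊕0⊕1⊕1⊕1⊕0⊕0⊕1⊕0 = 0
p4 = XOR of data positions {5,6,7,12,13,14,15,20,21,22,23,28,29,30,31} = 0⊕1⊕1⊕1⊕0⊕1⊕1⊕1⊕1⊕1⊕1⊕0⊕1⊕1⊕0 = 1
p8 = XOR of data positions {9,10,11,12,13,14,15,24,25,26,27,28,29,30,31} = 0⊕0⊕0⊕1⊕0⊕1⊕1⊕1⊕0⊕0⊕0⊕0⊕1⊕1⊕0 = 0
p16 = XOR of data positions {17,18,19,20,21,22,23,24,25,26,27,28,29,30,31} = 1⊕0⊕1⊕1⊕1⊕1⊕1⊕1⊕0⊕0⊕0⊕0⊕1⊕1⊕0 = 1
Parity bits p1,p2,p4,p8,p16 = 10101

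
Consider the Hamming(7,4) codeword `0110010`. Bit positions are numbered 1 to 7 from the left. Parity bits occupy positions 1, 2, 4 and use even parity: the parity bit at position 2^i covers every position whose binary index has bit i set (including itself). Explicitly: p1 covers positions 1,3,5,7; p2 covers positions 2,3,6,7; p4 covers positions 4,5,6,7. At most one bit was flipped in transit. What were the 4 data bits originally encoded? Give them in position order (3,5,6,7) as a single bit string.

1011

s1: b1⊕b3⊕b5⊕b7 = 0⊕1⊕0⊕0 = 1
s2: b2⊕b3⊕b6⊕b7 = 1⊕1⊕1⊕0 = 1
s4: b4⊕b5⊕b6⊕b7 = 0⊕0⊕1⊕0 = 1
Syndrome (s4...s1) = 111 → position 7.
Flip bit 7: corrected codeword = 0110011
Data bits at positions 3,5,6,7: 1011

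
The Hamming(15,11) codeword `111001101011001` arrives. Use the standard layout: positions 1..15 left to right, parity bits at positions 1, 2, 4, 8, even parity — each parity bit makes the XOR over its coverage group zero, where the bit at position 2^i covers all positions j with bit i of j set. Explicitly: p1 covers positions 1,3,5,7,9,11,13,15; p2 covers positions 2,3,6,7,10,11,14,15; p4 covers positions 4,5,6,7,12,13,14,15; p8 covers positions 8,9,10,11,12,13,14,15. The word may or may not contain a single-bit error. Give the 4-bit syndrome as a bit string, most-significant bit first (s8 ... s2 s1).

s1: b1⊕b3⊕b5⊕b7⊕b9⊕b11⊕b13⊕b15 = 1⊕1⊕0⊕1⊕1⊕1⊕0⊕1 = 0
s2: b2⊕b3⊕b6⊕b7⊕b10⊕b11⊕b14⊕b15 = 1⊕1⊕1⊕1⊕0⊕1⊕0⊕1 = 0
s4: b4⊕b5⊕b6⊕b7⊕b12⊕b13⊕b14⊕b15 = 0⊕0⊕1⊕1⊕1⊕0⊕0⊕1 = 0
s8: b8⊕b9⊕b10⊕b11⊕b12⊕b13⊕b14⊕b15 = 0⊕1⊕0⊕1⊕1⊕0⊕0⊕1 = 0
Syndrome (s8...s1) = 0000 → position 0 (no error).

0000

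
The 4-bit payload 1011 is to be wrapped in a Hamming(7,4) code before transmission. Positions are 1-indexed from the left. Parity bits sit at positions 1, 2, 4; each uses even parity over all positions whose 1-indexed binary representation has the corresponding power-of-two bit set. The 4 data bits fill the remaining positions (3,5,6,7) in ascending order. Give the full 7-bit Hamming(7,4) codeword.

0110011

Place data bits at non-power-of-two positions: b3=1, b5=0, b6=1, b7=1.
p1 = XOR of data positions {3,5,7} = 1⊕0⊕1 = 0
p2 = XOR of data positions {3,6,7} = 1⊕1⊕1 = 1
p4 = XOR of data positions {5,6,7} = 0⊕1⊕1 = 0
Codeword b1..b7 = 0110011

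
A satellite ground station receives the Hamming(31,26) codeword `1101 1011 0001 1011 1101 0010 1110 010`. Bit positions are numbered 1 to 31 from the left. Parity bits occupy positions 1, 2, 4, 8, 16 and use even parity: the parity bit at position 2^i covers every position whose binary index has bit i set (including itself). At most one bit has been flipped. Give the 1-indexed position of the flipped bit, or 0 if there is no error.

21

s1: b1⊕b3⊕b5⊕b7⊕b9⊕b11⊕b13⊕b15⊕b17⊕b19⊕b21⊕b23⊕b25⊕b27⊕b29⊕b31 = 1⊕0⊕1⊕1⊕0⊕0⊕1⊕1⊕1⊕0⊕0⊕1⊕1⊕1⊕0⊕0 = 1
s2: b2⊕b3⊕b6⊕b7⊕b10⊕b11⊕b14⊕b15⊕b18⊕b19⊕b22⊕b23⊕b26⊕b27⊕b30⊕b31 = 1⊕0⊕0⊕1⊕0⊕0⊕0⊕1⊕1⊕0⊕0⊕1⊕1⊕1⊕1⊕0 = 0
s4: b4⊕b5⊕b6⊕b7⊕b12⊕b13⊕b14⊕b15⊕b20⊕b21⊕b22⊕b23⊕b28⊕b29⊕b30⊕b31 = 1⊕1⊕0⊕1⊕1⊕1⊕0⊕1⊕1⊕0⊕0⊕1⊕0⊕0⊕1⊕0 = 1
s8: b8⊕b9⊕b10⊕b11⊕b12⊕b13⊕b14⊕b15⊕b24⊕b25⊕b26⊕b27⊕b28⊕b29⊕b30⊕b31 = 1⊕0⊕0⊕0⊕1⊕1⊕0⊕1⊕0⊕1⊕1⊕1⊕0⊕0⊕1⊕0 = 0
s16: b16⊕b17⊕b18⊕b19⊕b20⊕b21⊕b22⊕b23⊕b24⊕b25⊕b26⊕b27⊕b28⊕b29⊕b30⊕b31 = 1⊕1⊕1⊕0⊕1⊕0⊕0⊕1⊕0⊕1⊕1⊕1⊕0⊕0⊕1⊕0 = 1
Syndrome (s16...s1) = 10101 → position 21.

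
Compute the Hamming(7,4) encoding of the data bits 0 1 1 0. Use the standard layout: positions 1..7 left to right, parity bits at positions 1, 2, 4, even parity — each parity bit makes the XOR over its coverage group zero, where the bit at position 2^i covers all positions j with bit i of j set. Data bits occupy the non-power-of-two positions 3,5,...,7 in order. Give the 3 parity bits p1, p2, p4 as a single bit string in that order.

110

Place data bits at non-power-of-two positions: b3=0, b5=1, b6=1, b7=0.
p1 = XOR of data positions {3,5,7} = 0⊕1⊕0 = 1
p2 = XOR of data positions {3,6,7} = 0⊕1⊕0 = 1
p4 = XOR of data positions {5,6,7} = 1⊕1⊕0 = 0
Parity bits p1,p2,p4 = 110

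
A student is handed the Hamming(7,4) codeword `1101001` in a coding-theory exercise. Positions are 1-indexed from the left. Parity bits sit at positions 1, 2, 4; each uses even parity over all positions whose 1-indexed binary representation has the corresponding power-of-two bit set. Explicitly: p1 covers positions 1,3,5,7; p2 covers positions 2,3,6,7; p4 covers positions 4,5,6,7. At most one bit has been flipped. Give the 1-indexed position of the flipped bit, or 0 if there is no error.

0

s1: b1⊕b3⊕b5⊕b7 = 1⊕0⊕0⊕1 = 0
s2: b2⊕b3⊕b6⊕b7 = 1⊕0⊕0⊕1 = 0
s4: b4⊕b5⊕b6⊕b7 = 1⊕0⊕0⊕1 = 0
Syndrome (s4...s1) = 000 → position 0 (no error).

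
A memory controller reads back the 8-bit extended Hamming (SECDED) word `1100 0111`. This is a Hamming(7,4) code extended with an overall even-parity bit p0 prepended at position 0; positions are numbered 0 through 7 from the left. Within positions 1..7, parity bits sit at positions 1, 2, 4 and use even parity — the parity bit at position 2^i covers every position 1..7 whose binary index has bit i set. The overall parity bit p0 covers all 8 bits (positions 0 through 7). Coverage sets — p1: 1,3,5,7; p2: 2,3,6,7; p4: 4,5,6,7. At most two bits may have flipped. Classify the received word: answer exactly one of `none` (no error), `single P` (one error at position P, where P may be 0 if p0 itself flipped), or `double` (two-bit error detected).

s1: b1⊕b3⊕b5⊕b7 = 1⊕0⊕1⊕1 = 1
s2: b2⊕b3⊕b6⊕b7 = 0⊕0⊕1⊕1 = 0
s4: b4⊕b5⊕b6⊕b7 = 0⊕1⊕1⊕1 = 1
Syndrome (s4...s1) = 101 → position 5.
Overall parity (XOR of all 8 bits, including p0): 1⊕1⊕0⊕0⊕0⊕1⊕1⊕1 = 1
Overall=1, syndrome position=5 → single-bit error at position 5.

single 5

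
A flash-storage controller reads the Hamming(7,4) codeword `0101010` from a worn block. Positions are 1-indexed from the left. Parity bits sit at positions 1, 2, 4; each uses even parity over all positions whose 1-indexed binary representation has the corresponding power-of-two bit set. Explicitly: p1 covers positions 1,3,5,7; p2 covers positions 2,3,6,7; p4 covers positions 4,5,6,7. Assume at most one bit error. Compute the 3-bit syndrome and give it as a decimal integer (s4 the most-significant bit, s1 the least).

0

s1: b1⊕b3⊕b5⊕b7 = 0⊕0⊕0⊕0 = 0
s2: b2⊕b3⊕b6⊕b7 = 1⊕0⊕1⊕0 = 0
s4: b4⊕b5⊕b6⊕b7 = 1⊕0⊕1⊕0 = 0
Syndrome (s4...s1) = 000 → position 0 (no error).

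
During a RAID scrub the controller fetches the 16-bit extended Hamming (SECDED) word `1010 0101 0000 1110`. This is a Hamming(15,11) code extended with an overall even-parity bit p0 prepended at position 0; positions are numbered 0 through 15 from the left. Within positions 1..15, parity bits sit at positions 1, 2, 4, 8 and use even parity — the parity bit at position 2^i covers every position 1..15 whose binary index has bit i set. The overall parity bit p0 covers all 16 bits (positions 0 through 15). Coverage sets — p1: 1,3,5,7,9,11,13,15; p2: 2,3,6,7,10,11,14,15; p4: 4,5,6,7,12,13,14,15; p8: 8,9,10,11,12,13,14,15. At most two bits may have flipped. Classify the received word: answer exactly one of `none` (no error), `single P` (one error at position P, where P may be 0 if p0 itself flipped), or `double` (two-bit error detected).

single 15

s1: b1⊕b3⊕b5⊕b7⊕b9⊕b11⊕b13⊕b15 = 0⊕0⊕1⊕1⊕0⊕0⊕1⊕0 = 1
s2: b2⊕b3⊕b6⊕b7⊕b10⊕b11⊕b14⊕b15 = 1⊕0⊕0⊕1⊕0⊕0⊕1⊕0 = 1
s4: b4⊕b5⊕b6⊕b7⊕b12⊕b13⊕b14⊕b15 = 0⊕1⊕0⊕1⊕1⊕1⊕1⊕0 = 1
s8: b8⊕b9⊕b10⊕b11⊕b12⊕b13⊕b14⊕b15 = 0⊕0⊕0⊕0⊕1⊕1⊕1⊕0 = 1
Syndrome (s8...s1) = 1111 → position 15.
Overall parity (XOR of all 16 bits, including p0): 1⊕0⊕1⊕0⊕0⊕1⊕0⊕1⊕0⊕0⊕0⊕0⊕1⊕1⊕1⊕0 = 1
Overall=1, syndrome position=15 → single-bit error at position 15.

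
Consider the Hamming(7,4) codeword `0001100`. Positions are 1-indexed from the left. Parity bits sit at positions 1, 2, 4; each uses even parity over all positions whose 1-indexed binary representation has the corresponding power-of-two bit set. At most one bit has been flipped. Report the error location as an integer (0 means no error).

s1: b1⊕b3⊕b5⊕b7 = 0⊕0⊕1⊕0 = 1
s2: b2⊕b3⊕b6⊕b7 = 0⊕0⊕0⊕0 = 0
s4: b4⊕b5⊕b6⊕b7 = 1⊕1⊕0⊕0 = 0
Syndrome (s4...s1) = 001 → position 1.

1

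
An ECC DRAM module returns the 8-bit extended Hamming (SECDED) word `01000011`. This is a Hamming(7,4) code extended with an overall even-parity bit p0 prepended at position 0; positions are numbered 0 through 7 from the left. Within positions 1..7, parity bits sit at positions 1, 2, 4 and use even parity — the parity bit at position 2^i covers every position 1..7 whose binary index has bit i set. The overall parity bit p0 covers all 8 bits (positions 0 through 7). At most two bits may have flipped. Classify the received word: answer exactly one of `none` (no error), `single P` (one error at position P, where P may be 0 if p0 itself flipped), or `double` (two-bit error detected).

s1: b1⊕b3⊕b5⊕b7 = 1⊕0⊕0⊕1 = 0
s2: b2⊕b3⊕b6⊕b7 = 0⊕0⊕1⊕1 = 0
s4: b4⊕b5⊕b6⊕b7 = 0⊕0⊕1⊕1 = 0
Syndrome (s4...s1) = 000 → position 0 (no error).
Overall parity (XOR of all 8 bits, including p0): 0⊕1⊕0⊕0⊕0⊕0⊕1⊕1 = 1
Overall=1, syndrome position=0 → single-bit error at position 0.

single 0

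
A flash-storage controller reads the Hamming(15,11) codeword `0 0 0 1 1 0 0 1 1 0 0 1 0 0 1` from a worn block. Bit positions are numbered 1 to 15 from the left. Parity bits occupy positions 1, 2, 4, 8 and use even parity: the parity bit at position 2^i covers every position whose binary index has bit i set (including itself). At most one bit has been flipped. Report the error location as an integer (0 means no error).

3

s1: b1⊕b3⊕b5⊕b7⊕b9⊕b11⊕b13⊕b15 = 0⊕0⊕1⊕0⊕1⊕0⊕0⊕1 = 1
s2: b2⊕b3⊕b6⊕b7⊕b10⊕b11⊕b14⊕b15 = 0⊕0⊕0⊕0⊕0⊕0⊕0⊕1 = 1
s4: b4⊕b5⊕b6⊕b7⊕b12⊕b13⊕b14⊕b15 = 1⊕1⊕0⊕0⊕1⊕0⊕0⊕1 = 0
s8: b8⊕b9⊕b10⊕b11⊕b12⊕b13⊕b14⊕b15 = 1⊕1⊕0⊕0⊕1⊕0⊕0⊕1 = 0
Syndrome (s8...s1) = 0011 → position 3.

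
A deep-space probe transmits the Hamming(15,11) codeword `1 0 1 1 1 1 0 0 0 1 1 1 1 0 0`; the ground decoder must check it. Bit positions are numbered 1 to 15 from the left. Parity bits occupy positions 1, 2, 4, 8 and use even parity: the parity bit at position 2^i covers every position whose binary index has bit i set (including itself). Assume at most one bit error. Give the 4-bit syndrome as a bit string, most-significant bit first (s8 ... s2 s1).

0101

s1: b1⊕b3⊕b5⊕b7⊕b9⊕b11⊕b13⊕b15 = 1⊕1⊕1⊕0⊕0⊕1⊕1⊕0 = 1
s2: b2⊕b3⊕b6⊕b7⊕b10⊕b11⊕b14⊕b15 = 0⊕1⊕1⊕0⊕1⊕1⊕0⊕0 = 0
s4: b4⊕b5⊕b6⊕b7⊕b12⊕b13⊕b14⊕b15 = 1⊕1⊕1⊕0⊕1⊕1⊕0⊕0 = 1
s8: b8⊕b9⊕b10⊕b11⊕b12⊕b13⊕b14⊕b15 = 0⊕0⊕1⊕1⊕1⊕1⊕0⊕0 = 0
Syndrome (s8...s1) = 0101 → position 5.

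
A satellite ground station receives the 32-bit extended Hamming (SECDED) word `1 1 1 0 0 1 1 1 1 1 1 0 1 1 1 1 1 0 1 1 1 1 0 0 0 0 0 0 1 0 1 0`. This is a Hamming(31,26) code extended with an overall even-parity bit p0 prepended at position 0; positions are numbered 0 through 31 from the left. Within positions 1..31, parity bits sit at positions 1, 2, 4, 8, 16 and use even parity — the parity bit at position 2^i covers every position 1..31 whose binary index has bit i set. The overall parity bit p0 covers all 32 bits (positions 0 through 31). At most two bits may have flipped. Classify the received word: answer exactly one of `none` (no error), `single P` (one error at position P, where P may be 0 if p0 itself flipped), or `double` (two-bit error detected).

s1: b1⊕b3⊕b5⊕b7⊕b9⊕b11⊕b13⊕b15⊕b17⊕b19⊕b21⊕b23⊕b25⊕b27⊕b29⊕b31 = 1⊕0⊕1⊕1⊕1⊕0⊕1⊕1⊕0⊕1⊕1⊕0⊕0⊕0⊕0⊕0 = 0
s2: b2⊕b3⊕b6⊕b7⊕b10⊕b11⊕b14⊕b15⊕b18⊕b19⊕b22⊕b23⊕b26⊕b27⊕b30⊕b31 = 1⊕0⊕1⊕1⊕1⊕0⊕1⊕1⊕1⊕1⊕0⊕0⊕0⊕0⊕1⊕0 = 1
s4: b4⊕b5⊕b6⊕b7⊕b12⊕b13⊕b14⊕b15⊕b20⊕b21⊕b22⊕b23⊕b28⊕b29⊕b30⊕b31 = 0⊕1⊕1⊕1⊕1⊕1⊕1⊕1⊕1⊕1⊕0⊕0⊕1⊕0⊕1⊕0 = 1
s8: b8⊕b9⊕b10⊕b11⊕b12⊕b13⊕b14⊕b15⊕b24⊕b25⊕b26⊕b27⊕b28⊕b29⊕b30⊕b31 = 1⊕1⊕1⊕0⊕1⊕1⊕1⊕1⊕0⊕0⊕0⊕0⊕1⊕0⊕1⊕0 = 1
s16: b16⊕b17⊕b18⊕b19⊕b20⊕b21⊕b22⊕b23⊕b24⊕b25⊕b26⊕b27⊕b28⊕b29⊕b30⊕b31 = 1⊕0⊕1⊕1⊕1⊕1⊕0⊕0⊕0⊕0⊕0⊕0⊕1⊕0⊕1⊕0 = 1
Syndrome (s16...s1) = 11110 → position 30.
Overall parity (XOR of all 32 bits, including p0): 1⊕1⊕1⊕0⊕0⊕1⊕1⊕1⊕1⊕1⊕1⊕0⊕1⊕1⊕1⊕1⊕1⊕0⊕1⊕1⊕1⊕1⊕0⊕0⊕0⊕0⊕0⊕0⊕1⊕0⊕1⊕0 = 0
Overall=0, syndrome position=30 → double-bit error detected (uncorrectable).

double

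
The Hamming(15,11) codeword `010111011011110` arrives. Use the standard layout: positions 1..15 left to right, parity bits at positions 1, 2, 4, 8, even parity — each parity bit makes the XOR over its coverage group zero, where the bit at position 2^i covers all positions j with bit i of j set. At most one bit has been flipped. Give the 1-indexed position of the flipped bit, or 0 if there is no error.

s1: b1⊕b3⊕b5⊕b7⊕b9⊕b11⊕b13⊕b15 = 0⊕0⊕1⊕0⊕1⊕1⊕1⊕0 = 0
s2: b2⊕b3⊕b6⊕b7⊕b10⊕b11⊕b14⊕b15 = 1⊕0⊕1⊕0⊕0⊕1⊕1⊕0 = 0
s4: b4⊕b5⊕b6⊕b7⊕b12⊕b13⊕b14⊕b15 = 1⊕1⊕1⊕0⊕1⊕1⊕1⊕0 = 0
s8: b8⊕b9⊕b10⊕b11⊕b12⊕b13⊕b14⊕b15 = 1⊕1⊕0⊕1⊕1⊕1⊕1⊕0 = 0
Syndrome (s8...s1) = 0000 → position 0 (no error).

0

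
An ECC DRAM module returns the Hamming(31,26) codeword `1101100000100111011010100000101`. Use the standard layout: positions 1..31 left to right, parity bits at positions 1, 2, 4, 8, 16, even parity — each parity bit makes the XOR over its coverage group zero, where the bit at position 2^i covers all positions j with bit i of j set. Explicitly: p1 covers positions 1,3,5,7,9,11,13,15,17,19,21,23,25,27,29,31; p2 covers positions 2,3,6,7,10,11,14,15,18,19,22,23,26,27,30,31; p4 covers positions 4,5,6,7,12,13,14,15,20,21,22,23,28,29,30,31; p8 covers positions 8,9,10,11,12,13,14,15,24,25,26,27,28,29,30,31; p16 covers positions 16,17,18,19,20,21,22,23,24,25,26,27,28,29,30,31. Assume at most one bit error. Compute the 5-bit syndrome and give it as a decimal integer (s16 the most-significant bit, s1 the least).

s1: b1⊕b3⊕b5⊕b7⊕b9⊕b11⊕b13⊕b15⊕b17⊕b19⊕b21⊕b23⊕b25⊕b27⊕b29⊕b31 = 1⊕0⊕1⊕0⊕0⊕1⊕0⊕1⊕0⊕1⊕1⊕1⊕0⊕0⊕1⊕1 = 1
s2: b2⊕b3⊕b6⊕b7⊕b10⊕b11⊕b14⊕b15⊕b18⊕b19⊕b22⊕b23⊕b26⊕b27⊕b30⊕b31 = 1⊕0⊕0⊕0⊕0⊕1⊕1⊕1⊕1⊕1⊕0⊕1⊕0⊕0⊕0⊕1 = 0
s4: b4⊕b5⊕b6⊕b7⊕b12⊕b13⊕b14⊕b15⊕b20⊕b21⊕b22⊕b23⊕b28⊕b29⊕b30⊕b31 = 1⊕1⊕0⊕0⊕0⊕0⊕1⊕1⊕0⊕1⊕0⊕1⊕0⊕1⊕0⊕1 = 0
s8: b8⊕b9⊕b10⊕b11⊕b12⊕b13⊕b14⊕b15⊕b24⊕b25⊕b26⊕b27⊕b28⊕b29⊕b30⊕b31 = 0⊕0⊕0⊕1⊕0⊕0⊕1⊕1⊕0⊕0⊕0⊕0⊕0⊕1⊕0⊕1 = 1
s16: b16⊕b17⊕b18⊕b19⊕b20⊕b21⊕b22⊕b23⊕b24⊕b25⊕b26⊕b27⊕b28⊕b29⊕b30⊕b31 = 1⊕0⊕1⊕1⊕0⊕1⊕0⊕1⊕0⊕0⊕0⊕0⊕0⊕1⊕0⊕1 = 1
Syndrome (s16...s1) = 11001 → position 25.

25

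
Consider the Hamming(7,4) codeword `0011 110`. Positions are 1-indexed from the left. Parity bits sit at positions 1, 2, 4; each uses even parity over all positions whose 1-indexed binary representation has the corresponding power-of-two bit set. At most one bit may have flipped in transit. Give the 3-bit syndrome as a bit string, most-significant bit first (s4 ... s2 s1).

s1: b1⊕b3⊕b5⊕b7 = 0⊕1⊕1⊕0 = 0
s2: b2⊕b3⊕b6⊕b7 = 0⊕1⊕1⊕0 = 0
s4: b4⊕b5⊕b6⊕b7 = 1⊕1⊕1⊕0 = 1
Syndrome (s4...s1) = 100 → position 4.

100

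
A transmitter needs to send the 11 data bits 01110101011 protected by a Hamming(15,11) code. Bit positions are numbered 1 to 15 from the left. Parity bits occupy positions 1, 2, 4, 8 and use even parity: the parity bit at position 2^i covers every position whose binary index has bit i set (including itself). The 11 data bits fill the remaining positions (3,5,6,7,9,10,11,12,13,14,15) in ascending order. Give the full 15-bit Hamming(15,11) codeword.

Place data bits at non-power-of-two positions: b3=0, b5=1, b6=1, b7=1, b9=0, b10=1, b11=0, b12=1, b13=0, b14=1, b15=1.
p1 = XOR of data positions {3,5,7,9,11,13,15} = 0⊕1⊕1⊕0⊕0⊕0⊕1 = 1
p2 = XOR of data positions {3,6,7,10,11,14,15} = 0⊕1⊕1⊕1⊕0⊕1⊕1 = 1
p4 = XOR of data positions {5,6,7,12,13,14,15} = 1⊕1⊕1⊕1⊕0⊕1⊕1 = 0
p8 = XOR of data positions {9,10,11,12,13,14,15} = 0⊕1⊕0⊕1⊕0⊕1⊕1 = 0
Codeword b1..b15 = 110011100101011

110011100101011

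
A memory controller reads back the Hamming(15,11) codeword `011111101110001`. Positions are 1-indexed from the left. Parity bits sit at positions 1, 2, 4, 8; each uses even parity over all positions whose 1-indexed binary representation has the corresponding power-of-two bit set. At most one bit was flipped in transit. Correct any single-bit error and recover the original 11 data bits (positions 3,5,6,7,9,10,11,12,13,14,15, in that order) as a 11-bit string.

11011110001

s1: b1⊕b3⊕b5⊕b7⊕b9⊕b11⊕b13⊕b15 = 0⊕1⊕1⊕1⊕1⊕1⊕0⊕1 = 0
s2: b2⊕b3⊕b6⊕b7⊕b10⊕b11⊕b14⊕b15 = 1⊕1⊕1⊕1⊕1⊕1⊕0⊕1 = 1
s4: b4⊕b5⊕b6⊕b7⊕b12⊕b13⊕b14⊕b15 = 1⊕1⊕1⊕1⊕0⊕0⊕0⊕1 = 1
s8: b8⊕b9⊕b10⊕b11⊕b12⊕b13⊕b14⊕b15 = 0⊕1⊕1⊕1⊕0⊕0⊕0⊕1 = 0
Syndrome (s8...s1) = 0110 → position 6.
Flip bit 6: corrected codeword = 011110101110001
Data bits at positions 3,5,6,7,9,10,11,12,13,14,15: 11011110001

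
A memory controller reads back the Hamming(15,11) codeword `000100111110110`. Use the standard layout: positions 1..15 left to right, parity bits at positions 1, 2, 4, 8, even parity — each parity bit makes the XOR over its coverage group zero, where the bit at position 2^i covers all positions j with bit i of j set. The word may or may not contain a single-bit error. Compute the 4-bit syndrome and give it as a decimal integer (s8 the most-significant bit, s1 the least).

s1: b1⊕b3⊕b5⊕b7⊕b9⊕b11⊕b13⊕b15 = 0⊕0⊕0⊕1⊕1⊕1⊕1⊕0 = 0
s2: b2⊕b3⊕b6⊕b7⊕b10⊕b11⊕b14⊕b15 = 0⊕0⊕0⊕1⊕1⊕1⊕1⊕0 = 0
s4: b4⊕b5⊕b6⊕b7⊕b12⊕b13⊕b14⊕b15 = 1⊕0⊕0⊕1⊕0⊕1⊕1⊕0 = 0
s8: b8⊕b9⊕b10⊕b11⊕b12⊕b13⊕b14⊕b15 = 1⊕1⊕1⊕1⊕0⊕1⊕1⊕0 = 0
Syndrome (s8...s1) = 0000 → position 0 (no error).

0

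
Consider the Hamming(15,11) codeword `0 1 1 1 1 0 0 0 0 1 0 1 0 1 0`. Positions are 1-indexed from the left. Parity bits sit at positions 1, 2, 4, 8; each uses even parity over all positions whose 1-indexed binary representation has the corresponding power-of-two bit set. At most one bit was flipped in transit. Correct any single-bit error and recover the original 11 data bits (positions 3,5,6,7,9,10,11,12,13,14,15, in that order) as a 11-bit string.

11000101010

s1: b1⊕b3⊕b5⊕b7⊕b9⊕b11⊕b13⊕b15 = 0⊕1⊕1⊕0⊕0⊕0⊕0⊕0 = 0
s2: b2⊕b3⊕b6⊕b7⊕b10⊕b11⊕b14⊕b15 = 1⊕1⊕0⊕0⊕1⊕0⊕1⊕0 = 0
s4: b4⊕b5⊕b6⊕b7⊕b12⊕b13⊕b14⊕b15 = 1⊕1⊕0⊕0⊕1⊕0⊕1⊕0 = 0
s8: b8⊕b9⊕b10⊕b11⊕b12⊕b13⊕b14⊕b15 = 0⊕0⊕1⊕0⊕1⊕0⊕1⊕0 = 1
Syndrome (s8...s1) = 1000 → position 8.
Flip bit 8: corrected codeword = 011110010101010
Data bits at positions 3,5,6,7,9,10,11,12,13,14,15: 11000101010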